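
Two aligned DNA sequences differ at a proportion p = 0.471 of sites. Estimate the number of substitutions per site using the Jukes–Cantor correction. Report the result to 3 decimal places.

d = −(3/4) ln(1 − 4p/3) = −0.75 ln(1 − 0.628) = −0.75 ln(0.372)
  = −0.75 × (-0.988861) = 0.741646 substitutions/site.

0.742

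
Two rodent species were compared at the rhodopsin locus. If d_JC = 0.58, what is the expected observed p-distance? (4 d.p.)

0.4039

p = (3/4)(1 − e^(−4d/3)) = 0.75 × (1 − e^(-0.773333)) = 0.75 × (1 − 0.461472) = 0.403896.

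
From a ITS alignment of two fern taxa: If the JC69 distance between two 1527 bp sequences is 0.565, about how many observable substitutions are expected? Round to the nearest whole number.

606

Invert JC69: p = (3/4)(1 − e^(−4d/3)) = 0.75 × (1 − e^(-0.753333)) = 0.75 × (1 − 0.470795) = 0.396904.
Expected differing sites = pL ≈ 0.396904 × 1527 = 606.072408 ≈ 606.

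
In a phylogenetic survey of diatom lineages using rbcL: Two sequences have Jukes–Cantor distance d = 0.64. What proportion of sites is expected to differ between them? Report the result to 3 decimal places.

0.431

p = (3/4)(1 − e^(−4d/3)) = 0.75 × (1 − e^(-0.853333)) = 0.75 × (1 − 0.425993) = 0.430505.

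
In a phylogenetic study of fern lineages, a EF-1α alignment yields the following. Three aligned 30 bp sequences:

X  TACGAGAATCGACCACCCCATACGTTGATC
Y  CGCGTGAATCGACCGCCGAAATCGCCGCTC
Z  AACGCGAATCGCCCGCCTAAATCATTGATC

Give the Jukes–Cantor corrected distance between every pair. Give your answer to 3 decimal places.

X–Y: 11/30 sites differ → p ≈ 0.366667, d = −0.75 ln(1 − 0.488889) = 0.503376 ≈ 0.503.
X–Z: 9/30 sites differ → p = 0.3, d = −0.75 ln(1 − 0.4) = 0.383119 ≈ 0.383.
Y–Z: 9/30 sites differ → p = 0.3, d = −0.75 ln(1 − 0.4) = 0.383119 ≈ 0.383.

d(X,Y) = 0.503, d(X,Z) = 0.383, d(Y,Z) = 0.383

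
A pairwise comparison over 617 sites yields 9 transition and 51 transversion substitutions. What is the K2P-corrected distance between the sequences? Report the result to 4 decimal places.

P = 9/617 ≈ 0.014587 and Q = 51/617 ≈ 0.082658.
Under the Kimura two-parameter model, d = −½ ln(1 − 2P − Q) − ¼ ln(1 − 2Q).
1 − 2P − Q = 0.888168, giving −½ ln(0.888168) = 0.059297.
1 − 2Q = 0.834684, giving −¼ ln(0.834684) = 0.045176.
d = 0.059297 + 0.045176 = 0.104473.

0.1045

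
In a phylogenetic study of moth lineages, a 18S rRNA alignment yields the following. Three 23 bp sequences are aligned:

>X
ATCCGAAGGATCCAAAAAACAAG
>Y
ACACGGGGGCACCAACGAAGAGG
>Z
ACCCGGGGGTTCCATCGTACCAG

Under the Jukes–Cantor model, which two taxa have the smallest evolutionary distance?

X–Y: 10/23 differ, p = 0.435, d = 0.650.
X–Z: 9/23 differ, p = 0.391, d = 0.553.
Y–Z: 8/23 differ, p = 0.348, d = 0.467.
The smallest distance is between Y and Z.

Y and Z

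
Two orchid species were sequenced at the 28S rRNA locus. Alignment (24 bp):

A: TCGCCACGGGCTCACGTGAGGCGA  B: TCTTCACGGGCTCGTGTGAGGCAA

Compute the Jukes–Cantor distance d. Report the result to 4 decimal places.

0.2441

The sequences differ at 5 of 24 sites (3, 4, 14, 15, 23), so p = 5/24 ≈ 0.208333.
d = −(3/4) ln(1 − 4p/3) = −0.75 ln(1 − 0.277777) = −0.75 ln(0.722223)
  = −0.75 × (-0.325421) = 0.244066 substitutions/site.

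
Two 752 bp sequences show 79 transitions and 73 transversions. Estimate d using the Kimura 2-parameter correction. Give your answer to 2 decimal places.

P = 79/752 ≈ 0.105053 and Q = 73/752 ≈ 0.097074.
Under the Kimura two-parameter model, d = −½ ln(1 − 2P − Q) − ¼ ln(1 − 2Q).
1 − 2P − Q = 0.69282, giving −½ ln(0.69282) = 0.183493.
1 − 2Q = 0.805852, giving −¼ ln(0.805852) = 0.053964.
d = 0.183493 + 0.053964 = 0.237457.

0.24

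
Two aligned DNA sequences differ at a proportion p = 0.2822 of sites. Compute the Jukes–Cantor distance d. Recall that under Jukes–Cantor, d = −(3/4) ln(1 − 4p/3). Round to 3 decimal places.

0.354

d = −(3/4) ln(1 − 4p/3) = −0.75 ln(1 − 0.376267) = −0.75 ln(0.623733)
  = −0.75 × (-0.472033) = 0.354025 substitutions/site.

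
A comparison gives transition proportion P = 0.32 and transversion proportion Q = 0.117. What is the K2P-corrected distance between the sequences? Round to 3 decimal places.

0.774

Under the Kimura two-parameter model, d = −½ ln(1 − 2P − Q) − ¼ ln(1 − 2Q).
1 − 2P − Q = 0.243, giving −½ ln(0.243) = 0.707347.
1 − 2Q = 0.766, giving −¼ ln(0.766) = 0.066643.
d = 0.707347 + 0.066643 = 0.773990.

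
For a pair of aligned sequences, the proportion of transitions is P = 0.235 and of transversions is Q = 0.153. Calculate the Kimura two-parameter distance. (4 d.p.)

0.5791

Under the Kimura two-parameter model, d = −½ ln(1 − 2P − Q) − ¼ ln(1 − 2Q).
1 − 2P − Q = 0.377, giving −½ ln(0.377) = 0.487755.
1 − 2Q = 0.694, giving −¼ ln(0.694) = 0.091321.
d = 0.487755 + 0.091321 = 0.579076.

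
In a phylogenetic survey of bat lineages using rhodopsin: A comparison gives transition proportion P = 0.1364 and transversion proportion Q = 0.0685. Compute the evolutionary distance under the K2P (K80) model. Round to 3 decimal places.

0.246

Under the Kimura two-parameter model, d = −½ ln(1 − 2P − Q) − ¼ ln(1 − 2Q).
1 − 2P − Q = 0.6587, giving −½ ln(0.6587) = 0.208744.
1 − 2Q = 0.863, giving −¼ ln(0.863) = 0.036835.
d = 0.208744 + 0.036835 = 0.245579.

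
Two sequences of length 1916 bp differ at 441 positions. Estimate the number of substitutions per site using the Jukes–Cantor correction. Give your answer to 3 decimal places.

p = 441/1916 ≈ 0.230167.
d = −(3/4) ln(1 − 4p/3) = −0.75 ln(1 − 0.306889) = −0.75 ln(0.693111)
  = −0.75 × (-0.366565) = 0.274924 substitutions/site.

0.275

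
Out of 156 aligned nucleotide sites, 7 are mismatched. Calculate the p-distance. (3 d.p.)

0.045

p = 7/156 = 0.044871… ≈ 0.045 (to 3 d.p.).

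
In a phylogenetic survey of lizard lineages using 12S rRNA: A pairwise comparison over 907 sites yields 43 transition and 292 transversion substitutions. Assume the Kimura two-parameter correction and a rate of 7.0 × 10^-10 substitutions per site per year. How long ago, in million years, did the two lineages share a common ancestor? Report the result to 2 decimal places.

P = 43/907 ≈ 0.047409 and Q = 292/907 ≈ 0.32194.
Under the Kimura two-parameter model, d = −½ ln(1 − 2P − Q) − ¼ ln(1 − 2Q).
1 − 2P − Q = 0.583242, giving −½ ln(0.583242) = 0.269577.
1 − 2Q = 0.35612, giving −¼ ln(0.35612) = 0.258122.
d = 0.269577 + 0.258122 = 0.527699.
Under a molecular clock d = 2μt, so t = d/(2μ) = 0.527699 / (2 × 7.0 × 10^-10) = 376.93 million years.

376.93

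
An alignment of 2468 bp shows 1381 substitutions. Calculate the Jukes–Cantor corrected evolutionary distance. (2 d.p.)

1.03

p = 1381/2468 ≈ 0.559562.
d = −(3/4) ln(1 − 4p/3) = −0.75 ln(1 − 0.746083) = −0.75 ln(0.253917)
  = −0.75 × (-1.370748) = 1.028061 substitutions/site.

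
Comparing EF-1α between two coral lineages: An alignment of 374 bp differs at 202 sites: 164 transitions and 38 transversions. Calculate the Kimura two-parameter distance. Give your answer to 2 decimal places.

1.98

P = 164/374 ≈ 0.438503 and Q = 38/374 ≈ 0.101604.
Under the Kimura two-parameter model, d = −½ ln(1 − 2P − Q) − ¼ ln(1 − 2Q).
1 − 2P − Q = 0.02139, giving −½ ln(0.02139) = 1.922416.
1 − 2Q = 0.796792, giving −¼ ln(0.796792) = 0.056790.
d = 1.922416 + 0.056790 = 1.979206.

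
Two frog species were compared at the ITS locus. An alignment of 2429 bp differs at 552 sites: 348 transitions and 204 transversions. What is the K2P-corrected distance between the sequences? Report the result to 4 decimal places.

0.2774

P = 348/2429 ≈ 0.143269 and Q = 204/2429 ≈ 0.083985.
Under the Kimura two-parameter model, d = −½ ln(1 − 2P − Q) − ¼ ln(1 − 2Q).
1 − 2P − Q = 0.629477, giving −½ ln(0.629477) = 0.231433.
1 − 2Q = 0.83203, giving −¼ ln(0.83203) = 0.045972.
d = 0.231433 + 0.045972 = 0.277405.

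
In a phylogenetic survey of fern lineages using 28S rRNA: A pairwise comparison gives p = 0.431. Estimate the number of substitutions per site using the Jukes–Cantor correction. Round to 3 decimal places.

0.641

d = −(3/4) ln(1 − 4p/3) = −0.75 ln(1 − 0.574667) = −0.75 ln(0.425333)
  = −0.75 × (-0.854883) = 0.641162 substitutions/site.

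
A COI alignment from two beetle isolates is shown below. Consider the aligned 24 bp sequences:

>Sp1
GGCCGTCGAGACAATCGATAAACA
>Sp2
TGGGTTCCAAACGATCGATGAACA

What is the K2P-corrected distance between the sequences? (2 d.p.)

0.44

Of 24 sites, 3 differences are transitions and 5 are transversions, so P = 3/24 = 0.125 and Q = 5/24 ≈ 0.208333.
Under the Kimura two-parameter model, d = −½ ln(1 − 2P − Q) − ¼ ln(1 − 2Q).
1 − 2P − Q = 0.541667, giving −½ ln(0.541667) = 0.306552.
1 − 2Q = 0.583334, giving −¼ ln(0.583334) = 0.134749.
d = 0.306552 + 0.134749 = 0.441301.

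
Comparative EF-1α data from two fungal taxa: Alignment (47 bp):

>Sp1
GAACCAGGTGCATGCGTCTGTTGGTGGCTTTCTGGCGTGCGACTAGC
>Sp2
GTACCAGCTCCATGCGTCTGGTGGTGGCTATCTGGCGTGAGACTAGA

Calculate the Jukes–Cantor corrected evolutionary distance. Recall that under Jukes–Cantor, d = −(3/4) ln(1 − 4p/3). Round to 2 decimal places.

The sequences differ at 7 of 47 sites (2, 8, 10, 21, 30, 40, 47), so p = 7/47 ≈ 0.148936.
d = −(3/4) ln(1 − 4p/3) = −0.75 ln(1 − 0.198581) = −0.75 ln(0.801419)
  = −0.75 × (-0.221371) = 0.166028 substitutions/site.

0.17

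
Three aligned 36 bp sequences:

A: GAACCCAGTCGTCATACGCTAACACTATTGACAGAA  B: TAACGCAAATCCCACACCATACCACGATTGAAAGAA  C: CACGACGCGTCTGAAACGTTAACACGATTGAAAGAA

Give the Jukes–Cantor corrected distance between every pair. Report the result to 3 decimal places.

d(A,B) = 0.493, d(A,C) = 0.548, d(B,C) = 0.493

A–B: 13/36 sites differ → p ≈ 0.361111, d = −0.75 ln(1 − 0.481481) = 0.492584 ≈ 0.493.
A–C: 14/36 sites differ → p ≈ 0.388889, d = −0.75 ln(1 − 0.518519) = 0.548166 ≈ 0.548.
B–C: 13/36 sites differ → p ≈ 0.361111, d = −0.75 ln(1 − 0.481481) = 0.492584 ≈ 0.493.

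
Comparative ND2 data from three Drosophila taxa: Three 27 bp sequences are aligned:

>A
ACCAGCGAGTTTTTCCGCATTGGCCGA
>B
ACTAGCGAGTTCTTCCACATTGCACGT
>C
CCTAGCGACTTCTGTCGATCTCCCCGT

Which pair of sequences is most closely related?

A and B

A–B: 6/27 differ, p = 0.222, d = 0.264.
A–C: 12/27 differ, p = 0.444, d = 0.673.
B–C: 10/27 differ, p = 0.370, d = 0.511.
The smallest distance is between A and B.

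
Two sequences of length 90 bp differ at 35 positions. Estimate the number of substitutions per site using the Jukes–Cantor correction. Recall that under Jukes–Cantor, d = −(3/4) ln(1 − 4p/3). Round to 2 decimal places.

0.55

p = 35/90 ≈ 0.388889.
d = −(3/4) ln(1 − 4p/3) = −0.75 ln(1 − 0.518519) = −0.75 ln(0.481481)
  = −0.75 × (-0.730889) = 0.548167 substitutions/site.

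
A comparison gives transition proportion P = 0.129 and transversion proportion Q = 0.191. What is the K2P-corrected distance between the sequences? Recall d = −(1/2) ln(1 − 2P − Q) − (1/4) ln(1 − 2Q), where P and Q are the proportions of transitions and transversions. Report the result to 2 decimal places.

Under the Kimura two-parameter model, d = −½ ln(1 − 2P − Q) − ¼ ln(1 − 2Q).
1 − 2P − Q = 0.551, giving −½ ln(0.551) = 0.298010.
1 − 2Q = 0.618, giving −¼ ln(0.618) = 0.120317.
d = 0.298010 + 0.120317 = 0.418327.

0.42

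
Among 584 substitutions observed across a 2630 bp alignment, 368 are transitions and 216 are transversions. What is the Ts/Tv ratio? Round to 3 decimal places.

R = 368/216 = 1.703703… ≈ 1.704 (to 3 d.p.).

1.704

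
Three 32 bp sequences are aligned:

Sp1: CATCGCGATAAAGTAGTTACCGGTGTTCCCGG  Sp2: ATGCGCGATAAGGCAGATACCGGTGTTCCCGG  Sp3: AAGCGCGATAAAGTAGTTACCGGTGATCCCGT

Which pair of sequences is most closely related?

Sp1 and Sp3

Sp1–Sp2: 6/32 differ, p = 0.188, d = 0.216.
Sp1–Sp3: 4/32 differ, p = 0.125, d = 0.137.
Sp2–Sp3: 6/32 differ, p = 0.188, d = 0.216.
The smallest distance is between Sp1 and Sp3.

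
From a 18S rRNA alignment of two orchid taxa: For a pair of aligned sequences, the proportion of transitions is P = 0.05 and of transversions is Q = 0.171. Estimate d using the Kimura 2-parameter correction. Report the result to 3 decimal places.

Under the Kimura two-parameter model, d = −½ ln(1 − 2P − Q) − ¼ ln(1 − 2Q).
1 − 2P − Q = 0.729, giving −½ ln(0.729) = 0.158041.
1 − 2Q = 0.658, giving −¼ ln(0.658) = 0.104638.
d = 0.158041 + 0.104638 = 0.262679.

0.263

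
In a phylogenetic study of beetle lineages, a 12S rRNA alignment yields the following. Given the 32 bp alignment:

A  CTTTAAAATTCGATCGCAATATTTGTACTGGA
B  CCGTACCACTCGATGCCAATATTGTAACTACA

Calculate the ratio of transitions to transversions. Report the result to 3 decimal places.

0.333

Transitions are A↔G and C↔T; transversions are all other mismatches.
Transitions: 3. Transversions: 9.
R = 3/9 = 0.333333… ≈ 0.333 (to 3 d.p.).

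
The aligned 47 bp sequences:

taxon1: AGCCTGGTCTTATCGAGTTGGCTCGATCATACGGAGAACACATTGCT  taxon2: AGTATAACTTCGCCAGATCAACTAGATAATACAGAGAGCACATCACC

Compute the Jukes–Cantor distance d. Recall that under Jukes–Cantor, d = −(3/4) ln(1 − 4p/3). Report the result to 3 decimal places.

0.734

The sequences differ at 22 of 47 sites, so p = 22/47 ≈ 0.468085.
d = −(3/4) ln(1 − 4p/3) = −0.75 ln(1 − 0.624113) = −0.75 ln(0.375887)
  = −0.75 × (-0.978467) = 0.733850 substitutions/site.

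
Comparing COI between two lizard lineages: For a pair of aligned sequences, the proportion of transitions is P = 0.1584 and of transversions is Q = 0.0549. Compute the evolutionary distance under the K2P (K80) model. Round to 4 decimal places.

0.2614

Under the Kimura two-parameter model, d = −½ ln(1 − 2P − Q) − ¼ ln(1 − 2Q).
1 − 2P − Q = 0.6283, giving −½ ln(0.6283) = 0.232369.
1 − 2Q = 0.8902, giving −¼ ln(0.8902) = 0.029077.
d = 0.232369 + 0.029077 = 0.261446.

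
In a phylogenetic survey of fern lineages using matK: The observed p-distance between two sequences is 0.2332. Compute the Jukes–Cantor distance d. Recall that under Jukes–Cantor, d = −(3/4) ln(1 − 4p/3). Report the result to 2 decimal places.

0.28

d = −(3/4) ln(1 − 4p/3) = −0.75 ln(1 − 0.310933) = −0.75 ln(0.689067)
  = −0.75 × (-0.372417) = 0.279313 substitutions/site.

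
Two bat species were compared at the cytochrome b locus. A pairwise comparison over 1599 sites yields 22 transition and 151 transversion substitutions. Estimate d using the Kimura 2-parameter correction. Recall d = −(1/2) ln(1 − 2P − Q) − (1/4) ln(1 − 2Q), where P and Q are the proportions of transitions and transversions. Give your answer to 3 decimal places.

P = 22/1599 ≈ 0.013759 and Q = 151/1599 ≈ 0.094434.
Under the Kimura two-parameter model, d = −½ ln(1 − 2P − Q) − ¼ ln(1 − 2Q).
1 − 2P − Q = 0.878048, giving −½ ln(0.878048) = 0.065027.
1 − 2Q = 0.811132, giving −¼ ln(0.811132) = 0.052331.
d = 0.065027 + 0.052331 = 0.117358.

0.117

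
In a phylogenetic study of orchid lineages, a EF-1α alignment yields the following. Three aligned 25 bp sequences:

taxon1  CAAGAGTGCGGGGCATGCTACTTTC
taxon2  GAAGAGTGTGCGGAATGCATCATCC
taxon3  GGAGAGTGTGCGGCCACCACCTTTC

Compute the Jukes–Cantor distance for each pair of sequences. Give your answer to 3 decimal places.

d(taxon1,taxon2) = 0.417, d(taxon1,taxon3) = 0.490, d(taxon2,taxon3) = 0.417

taxon1–taxon2: 8/25 sites differ → p = 0.32, d = −0.75 ln(1 − 0.426667) = 0.417216 ≈ 0.417.
taxon1–taxon3: 9/25 sites differ → p = 0.36, d = −0.75 ln(1 − 0.48) = 0.490445 ≈ 0.490.
taxon2–taxon3: 8/25 sites differ → p = 0.32, d = −0.75 ln(1 − 0.426667) = 0.417216 ≈ 0.417.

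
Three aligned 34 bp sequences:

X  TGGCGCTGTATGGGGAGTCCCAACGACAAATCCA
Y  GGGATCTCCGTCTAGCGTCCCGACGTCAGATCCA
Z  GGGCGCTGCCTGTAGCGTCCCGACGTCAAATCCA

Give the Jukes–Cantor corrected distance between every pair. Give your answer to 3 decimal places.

X–Y: 13/34 sites differ → p ≈ 0.382353, d = −0.75 ln(1 − 0.509804) = 0.534712 ≈ 0.535.
X–Z: 8/34 sites differ → p ≈ 0.235294, d = −0.75 ln(1 − 0.313725) = 0.282358 ≈ 0.282.
Y–Z: 6/34 sites differ → p ≈ 0.176471, d = −0.75 ln(1 − 0.235295) = 0.201199 ≈ 0.201.

d(X,Y) = 0.535, d(X,Z) = 0.282, d(Y,Z) = 0.201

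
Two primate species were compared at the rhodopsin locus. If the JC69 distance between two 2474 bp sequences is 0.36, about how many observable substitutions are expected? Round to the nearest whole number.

707

Invert JC69: p = (3/4)(1 − e^(−4d/3)) = 0.75 × (1 − e^(-0.48)) = 0.75 × (1 − 0.618783) = 0.285913.
Expected differing sites = pL ≈ 0.285913 × 2474 = 707.348762 ≈ 707.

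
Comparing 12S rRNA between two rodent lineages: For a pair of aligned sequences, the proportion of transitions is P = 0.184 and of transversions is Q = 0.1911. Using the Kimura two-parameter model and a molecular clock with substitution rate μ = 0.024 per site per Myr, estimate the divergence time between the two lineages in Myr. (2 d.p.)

11.04

Under the Kimura two-parameter model, d = −½ ln(1 − 2P − Q) − ¼ ln(1 − 2Q).
1 − 2P − Q = 0.4409, giving −½ ln(0.4409) = 0.409469.
1 − 2Q = 0.6178, giving −¼ ln(0.6178) = 0.120398.
d = 0.409469 + 0.120398 = 0.529867.
Under a molecular clock d = 2μt, so t = d/(2μ) = 0.529867 / (2 × 0.024) = 11.04 Myr.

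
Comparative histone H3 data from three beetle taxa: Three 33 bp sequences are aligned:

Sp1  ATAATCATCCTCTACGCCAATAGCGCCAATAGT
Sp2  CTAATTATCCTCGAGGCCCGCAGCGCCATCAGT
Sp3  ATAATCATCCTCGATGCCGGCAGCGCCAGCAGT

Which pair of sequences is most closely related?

Sp2 and Sp3

Sp1–Sp2: 9/33 differ, p = 0.273, d = 0.339.
Sp1–Sp3: 7/33 differ, p = 0.212, d = 0.249.
Sp2–Sp3: 5/33 differ, p = 0.152, d = 0.169.
The smallest distance is between Sp2 and Sp3.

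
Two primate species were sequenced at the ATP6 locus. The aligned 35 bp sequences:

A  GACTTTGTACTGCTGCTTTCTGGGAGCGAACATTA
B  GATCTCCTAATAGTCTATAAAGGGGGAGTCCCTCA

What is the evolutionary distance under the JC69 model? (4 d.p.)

The sequences differ at 19 of 35 sites, so p = 19/35 ≈ 0.542857.
d = −(3/4) ln(1 − 4p/3) = −0.75 ln(1 − 0.723809) = −0.75 ln(0.276191)
  = −0.75 × (-1.286663) = 0.964997 substitutions/site.

0.9650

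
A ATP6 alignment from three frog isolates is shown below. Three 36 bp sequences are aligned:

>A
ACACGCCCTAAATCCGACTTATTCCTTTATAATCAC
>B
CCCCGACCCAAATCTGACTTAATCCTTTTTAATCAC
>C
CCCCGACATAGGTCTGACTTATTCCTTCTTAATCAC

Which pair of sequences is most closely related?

A–B: 7/36 differ, p = 0.194, d = 0.225.
A–C: 9/36 differ, p = 0.250, d = 0.304.
B–C: 6/36 differ, p = 0.167, d = 0.188.
The smallest distance is between B and C.

B and C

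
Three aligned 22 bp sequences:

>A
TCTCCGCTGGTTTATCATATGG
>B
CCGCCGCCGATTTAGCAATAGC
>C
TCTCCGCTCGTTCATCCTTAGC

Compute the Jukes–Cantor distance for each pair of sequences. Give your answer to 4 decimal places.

A–B: 9/22 sites differ → p ≈ 0.409091, d = −0.75 ln(1 − 0.545455) = 0.591344 ≈ 0.5913.
A–C: 6/22 sites differ → p ≈ 0.272727, d = −0.75 ln(1 − 0.363636) = 0.338988 ≈ 0.3390.
B–C: 9/22 sites differ → p ≈ 0.409091, d = −0.75 ln(1 − 0.545455) = 0.591344 ≈ 0.5913.

d(A,B) = 0.5913, d(A,C) = 0.3390, d(B,C) = 0.5913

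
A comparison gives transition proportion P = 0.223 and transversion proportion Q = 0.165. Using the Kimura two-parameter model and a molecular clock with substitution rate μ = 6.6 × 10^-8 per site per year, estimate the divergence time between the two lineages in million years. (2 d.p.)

4.33

Under the Kimura two-parameter model, d = −½ ln(1 − 2P − Q) − ¼ ln(1 − 2Q).
1 − 2P − Q = 0.389, giving −½ ln(0.389) = 0.472088.
1 − 2Q = 0.67, giving −¼ ln(0.67) = 0.100119.
d = 0.472088 + 0.100119 = 0.572207.
Under a molecular clock d = 2μt, so t = d/(2μ) = 0.572207 / (2 × 6.6 × 10^-8) = 4.33 million years.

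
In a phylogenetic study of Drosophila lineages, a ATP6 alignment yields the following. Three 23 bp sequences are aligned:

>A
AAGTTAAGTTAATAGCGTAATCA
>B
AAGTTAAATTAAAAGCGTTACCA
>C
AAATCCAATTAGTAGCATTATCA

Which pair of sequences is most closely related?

A–B: 4/23 differ, p = 0.174, d = 0.198.
A–C: 7/23 differ, p = 0.304, d = 0.390.
B–C: 7/23 differ, p = 0.304, d = 0.390.
The smallest distance is between A and B.

A and B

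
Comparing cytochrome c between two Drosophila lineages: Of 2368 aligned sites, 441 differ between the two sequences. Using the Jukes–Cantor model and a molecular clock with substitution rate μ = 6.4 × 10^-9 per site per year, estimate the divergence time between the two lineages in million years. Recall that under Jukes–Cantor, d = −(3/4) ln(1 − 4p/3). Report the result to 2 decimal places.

p = 441/2368 ≈ 0.186233.
d = −(3/4) ln(1 − 4p/3) = −0.75 ln(1 − 0.248311) = −0.75 ln(0.751689)
  = −0.75 × (-0.285433) = 0.214075 substitutions/site.
Under a molecular clock d = 2μt, so t = d/(2μ) = 0.214075 / (2 × 6.4 × 10^-9) = 16.72 million years.

16.72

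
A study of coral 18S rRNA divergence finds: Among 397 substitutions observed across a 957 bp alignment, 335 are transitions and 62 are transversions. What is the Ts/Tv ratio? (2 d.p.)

R = 335/62 = 5.403225… ≈ 5.40 (to 2 d.p.).

5.40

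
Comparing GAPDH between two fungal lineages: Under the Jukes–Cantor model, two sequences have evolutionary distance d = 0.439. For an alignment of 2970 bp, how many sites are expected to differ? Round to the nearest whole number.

Invert JC69: p = (3/4)(1 − e^(−4d/3)) = 0.75 × (1 − e^(-0.585333)) = 0.75 × (1 − 0.556920) = 0.332310.
Expected differing sites = pL ≈ 0.332310 × 2970 = 986.9607 ≈ 987.

987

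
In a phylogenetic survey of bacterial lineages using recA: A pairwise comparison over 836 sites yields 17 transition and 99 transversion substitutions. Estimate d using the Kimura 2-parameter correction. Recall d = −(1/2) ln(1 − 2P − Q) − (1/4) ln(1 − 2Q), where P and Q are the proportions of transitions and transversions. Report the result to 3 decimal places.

0.154

P = 17/836 ≈ 0.020335 and Q = 99/836 ≈ 0.118421.
Under the Kimura two-parameter model, d = −½ ln(1 − 2P − Q) − ¼ ln(1 − 2Q).
1 − 2P − Q = 0.840909, giving −½ ln(0.840909) = 0.086636.
1 − 2Q = 0.763158, giving −¼ ln(0.763158) = 0.067573.
d = 0.086636 + 0.067573 = 0.154209.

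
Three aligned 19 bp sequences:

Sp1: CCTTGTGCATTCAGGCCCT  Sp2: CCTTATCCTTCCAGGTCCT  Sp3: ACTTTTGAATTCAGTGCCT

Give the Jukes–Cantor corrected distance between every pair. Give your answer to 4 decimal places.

d(Sp1,Sp2) = 0.3241, d(Sp1,Sp3) = 0.3241, d(Sp2,Sp3) = 0.6181

Sp1–Sp2: 5/19 sites differ → p ≈ 0.263158, d = −0.75 ln(1 − 0.350877) = 0.324100 ≈ 0.3241.
Sp1–Sp3: 5/19 sites differ → p ≈ 0.263158, d = −0.75 ln(1 − 0.350877) = 0.324100 ≈ 0.3241.
Sp2–Sp3: 8/19 sites differ → p ≈ 0.421053, d = −0.75 ln(1 − 0.561404) = 0.618132 ≈ 0.6181.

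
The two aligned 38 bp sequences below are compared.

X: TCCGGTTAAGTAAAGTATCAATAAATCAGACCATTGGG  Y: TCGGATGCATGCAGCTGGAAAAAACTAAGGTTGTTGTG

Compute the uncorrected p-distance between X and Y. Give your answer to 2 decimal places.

0.53

The sequences differ at 20 of 38 positions.
p = 20/38 = 0.526315… ≈ 0.53 (to 2 d.p.).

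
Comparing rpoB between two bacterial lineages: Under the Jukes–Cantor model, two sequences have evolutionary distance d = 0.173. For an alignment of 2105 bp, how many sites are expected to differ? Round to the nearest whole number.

325

Invert JC69: p = (3/4)(1 − e^(−4d/3)) = 0.75 × (1 − e^(-0.230667)) = 0.75 × (1 − 0.794004) = 0.154497.
Expected differing sites = pL ≈ 0.154497 × 2105 = 325.216185 ≈ 325.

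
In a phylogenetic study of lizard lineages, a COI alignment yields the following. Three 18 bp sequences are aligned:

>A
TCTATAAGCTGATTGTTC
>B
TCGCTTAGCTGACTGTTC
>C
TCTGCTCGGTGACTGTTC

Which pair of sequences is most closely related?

A–B: 4/18 differ, p = 0.222, d = 0.264.
A–C: 6/18 differ, p = 0.333, d = 0.441.
B–C: 5/18 differ, p = 0.278, d = 0.347.
The smallest distance is between A and B.

A and B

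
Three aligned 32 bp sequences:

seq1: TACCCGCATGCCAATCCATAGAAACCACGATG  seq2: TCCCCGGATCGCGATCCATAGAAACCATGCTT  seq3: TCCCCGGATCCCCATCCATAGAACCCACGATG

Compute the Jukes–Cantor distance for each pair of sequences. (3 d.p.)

d(seq1,seq2) = 0.304, d(seq1,seq3) = 0.175, d(seq2,seq3) = 0.216

seq1–seq2: 8/32 sites differ → p = 0.25, d = −0.75 ln(1 − 0.333333) = 0.304098 ≈ 0.304.
seq1–seq3: 5/32 sites differ → p = 0.15625, d = −0.75 ln(1 − 0.208333) = 0.175211 ≈ 0.175.
seq2–seq3: 6/32 sites differ → p = 0.1875, d = −0.75 ln(1 − 0.25) = 0.215762 ≈ 0.216.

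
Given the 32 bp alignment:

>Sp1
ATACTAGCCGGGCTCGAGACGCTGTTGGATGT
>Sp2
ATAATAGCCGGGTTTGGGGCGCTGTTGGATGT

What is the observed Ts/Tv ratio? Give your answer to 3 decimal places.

Transitions are A↔G and C↔T; transversions are all other mismatches.
Transitions: 4. Transversions: 1.
R = 4/1 = 4.000.

4.000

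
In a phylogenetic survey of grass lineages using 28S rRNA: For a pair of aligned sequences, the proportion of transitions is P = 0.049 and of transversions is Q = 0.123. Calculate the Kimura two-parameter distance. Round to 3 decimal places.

0.195

Under the Kimura two-parameter model, d = −½ ln(1 − 2P − Q) − ¼ ln(1 − 2Q).
1 − 2P − Q = 0.779, giving −½ ln(0.779) = 0.124872.
1 − 2Q = 0.754, giving −¼ ln(0.754) = 0.070591.
d = 0.124872 + 0.070591 = 0.195463.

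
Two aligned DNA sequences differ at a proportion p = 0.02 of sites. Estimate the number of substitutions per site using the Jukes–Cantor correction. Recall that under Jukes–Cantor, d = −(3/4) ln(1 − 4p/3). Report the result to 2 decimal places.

d = −(3/4) ln(1 − 4p/3) = −0.75 ln(1 − 0.026667) = −0.75 ln(0.973333)
  = −0.75 × (-0.027029) = 0.020272 substitutions/site.

0.02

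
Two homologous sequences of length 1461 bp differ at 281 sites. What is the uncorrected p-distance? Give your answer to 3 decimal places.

0.192

p = 281/1461 = 0.192334… ≈ 0.192 (to 3 d.p.).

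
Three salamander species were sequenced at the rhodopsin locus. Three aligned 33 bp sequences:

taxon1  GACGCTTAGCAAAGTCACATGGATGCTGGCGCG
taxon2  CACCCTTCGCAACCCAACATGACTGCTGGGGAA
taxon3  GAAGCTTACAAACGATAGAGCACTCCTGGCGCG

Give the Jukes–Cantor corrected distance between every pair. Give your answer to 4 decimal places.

taxon1–taxon2: 12/33 sites differ → p ≈ 0.363636, d = −0.75 ln(1 − 0.484848) = 0.497470 ≈ 0.4975.
taxon1–taxon3: 12/33 sites differ → p ≈ 0.363636, d = −0.75 ln(1 − 0.484848) = 0.497470 ≈ 0.4975.
taxon2–taxon3: 16/33 sites differ → p ≈ 0.484848, d = −0.75 ln(1 − 0.646464) = 0.779827 ≈ 0.7798.

d(taxon1,taxon2) = 0.4975, d(taxon1,taxon3) = 0.4975, d(taxon2,taxon3) = 0.7798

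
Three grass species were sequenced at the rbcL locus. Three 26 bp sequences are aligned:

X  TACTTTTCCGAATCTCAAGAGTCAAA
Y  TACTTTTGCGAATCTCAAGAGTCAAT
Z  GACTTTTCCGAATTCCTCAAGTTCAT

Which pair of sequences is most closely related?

X and Y

X–Y: 2/26 differ, p = 0.077, d = 0.081.
X–Z: 9/26 differ, p = 0.346, d = 0.464.
Y–Z: 9/26 differ, p = 0.346, d = 0.464.
The smallest distance is between X and Y.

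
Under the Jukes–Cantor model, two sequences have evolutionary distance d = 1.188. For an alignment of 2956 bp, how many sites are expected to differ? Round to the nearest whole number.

Invert JC69: p = (3/4)(1 − e^(−4d/3)) = 0.75 × (1 − e^(-1.584)) = 0.75 × (1 − 0.205153) = 0.596135.
Expected differing sites = pL ≈ 0.596135 × 2956 = 1762.17506 ≈ 1762.

1762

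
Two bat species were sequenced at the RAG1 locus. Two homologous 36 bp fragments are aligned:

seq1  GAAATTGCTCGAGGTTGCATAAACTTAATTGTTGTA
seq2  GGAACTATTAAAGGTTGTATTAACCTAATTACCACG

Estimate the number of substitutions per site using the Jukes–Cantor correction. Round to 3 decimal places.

0.608

The sequences differ at 15 of 36 sites, so p = 15/36 ≈ 0.416667.
d = −(3/4) ln(1 − 4p/3) = −0.75 ln(1 − 0.555556) = −0.75 ln(0.444444)
  = −0.75 × (-0.810931) = 0.608198 substitutions/site.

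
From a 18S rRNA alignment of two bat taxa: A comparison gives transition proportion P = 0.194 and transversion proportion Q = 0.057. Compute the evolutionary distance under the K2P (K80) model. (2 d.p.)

Under the Kimura two-parameter model, d = −½ ln(1 − 2P − Q) − ¼ ln(1 − 2Q).
1 − 2P − Q = 0.555, giving −½ ln(0.555) = 0.294394.
1 − 2Q = 0.886, giving −¼ ln(0.886) = 0.030260.
d = 0.294394 + 0.030260 = 0.324654.

0.32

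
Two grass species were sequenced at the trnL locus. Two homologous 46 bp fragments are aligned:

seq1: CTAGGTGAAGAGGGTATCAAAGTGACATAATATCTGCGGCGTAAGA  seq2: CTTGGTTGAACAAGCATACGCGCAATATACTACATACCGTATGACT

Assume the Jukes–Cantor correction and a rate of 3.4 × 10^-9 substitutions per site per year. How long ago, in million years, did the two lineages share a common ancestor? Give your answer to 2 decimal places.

142.24

The sequences differ at 25 of 46 sites, so p = 25/46 ≈ 0.543478.
d = −(3/4) ln(1 − 4p/3) = −0.75 ln(1 − 0.724637) = −0.75 ln(0.275363)
  = −0.75 × (-1.289665) = 0.967249 substitutions/site.
Under a molecular clock d = 2μt, so t = d/(2μ) = 0.967249 / (2 × 3.4 × 10^-9) = 142.24 million years.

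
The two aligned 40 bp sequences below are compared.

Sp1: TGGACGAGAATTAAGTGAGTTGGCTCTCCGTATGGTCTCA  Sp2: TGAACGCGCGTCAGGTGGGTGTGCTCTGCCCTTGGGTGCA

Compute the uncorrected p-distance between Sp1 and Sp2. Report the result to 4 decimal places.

0.4000

The sequences differ at 16 of 40 positions.
p = 16/40 = 0.4000.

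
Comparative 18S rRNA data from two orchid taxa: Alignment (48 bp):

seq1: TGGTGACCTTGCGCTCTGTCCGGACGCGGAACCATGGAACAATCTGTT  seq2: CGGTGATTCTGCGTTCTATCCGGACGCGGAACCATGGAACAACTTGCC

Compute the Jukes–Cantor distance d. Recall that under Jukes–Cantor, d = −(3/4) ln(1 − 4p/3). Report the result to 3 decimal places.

0.244

The sequences differ at 10 of 48 sites (1, 7, 8, 9, 14, 18, 43, 44, 47, 48), so p = 10/48 ≈ 0.208333.
d = −(3/4) ln(1 − 4p/3) = −0.75 ln(1 − 0.277777) = −0.75 ln(0.722223)
  = −0.75 × (-0.325421) = 0.244066 substitutions/site.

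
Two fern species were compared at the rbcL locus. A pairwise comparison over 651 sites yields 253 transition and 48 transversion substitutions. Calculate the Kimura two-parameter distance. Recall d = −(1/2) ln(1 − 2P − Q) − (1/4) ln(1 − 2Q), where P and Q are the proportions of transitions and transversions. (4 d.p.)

0.9918

P = 253/651 ≈ 0.388633 and Q = 48/651 ≈ 0.073733.
Under the Kimura two-parameter model, d = −½ ln(1 − 2P − Q) − ¼ ln(1 − 2Q).
1 − 2P − Q = 0.149001, giving −½ ln(0.149001) = 0.951901.
1 − 2Q = 0.852534, giving −¼ ln(0.852534) = 0.039886.
d = 0.951901 + 0.039886 = 0.991787.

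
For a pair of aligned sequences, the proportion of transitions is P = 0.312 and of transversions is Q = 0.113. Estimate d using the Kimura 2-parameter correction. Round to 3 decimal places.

Under the Kimura two-parameter model, d = −½ ln(1 − 2P − Q) − ¼ ln(1 − 2Q).
1 − 2P − Q = 0.263, giving −½ ln(0.263) = 0.667801.
1 − 2Q = 0.774, giving −¼ ln(0.774) = 0.064046.
d = 0.667801 + 0.064046 = 0.731847.

0.732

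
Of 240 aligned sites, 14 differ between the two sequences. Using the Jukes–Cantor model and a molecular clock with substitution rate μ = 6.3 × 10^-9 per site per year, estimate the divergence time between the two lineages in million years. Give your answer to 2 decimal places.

p = 14/240 ≈ 0.058333.
d = −(3/4) ln(1 − 4p/3) = −0.75 ln(1 − 0.077777) = −0.75 ln(0.922223)
  = −0.75 × (-0.080968) = 0.060726 substitutions/site.
Under a molecular clock d = 2μt, so t = d/(2μ) = 0.060726 / (2 × 6.3 × 10^-9) = 4.82 million years.

4.82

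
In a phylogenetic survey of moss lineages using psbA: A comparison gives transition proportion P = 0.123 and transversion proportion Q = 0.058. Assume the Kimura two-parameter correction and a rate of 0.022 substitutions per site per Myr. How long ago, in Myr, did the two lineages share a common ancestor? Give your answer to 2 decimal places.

4.82

Under the Kimura two-parameter model, d = −½ ln(1 − 2P − Q) − ¼ ln(1 − 2Q).
1 − 2P − Q = 0.696, giving −½ ln(0.696) = 0.181203.
1 − 2Q = 0.884, giving −¼ ln(0.884) = 0.030825.
d = 0.181203 + 0.030825 = 0.212028.
Under a molecular clock d = 2μt, so t = d/(2μ) = 0.212028 / (2 × 0.022) = 4.82 Myr.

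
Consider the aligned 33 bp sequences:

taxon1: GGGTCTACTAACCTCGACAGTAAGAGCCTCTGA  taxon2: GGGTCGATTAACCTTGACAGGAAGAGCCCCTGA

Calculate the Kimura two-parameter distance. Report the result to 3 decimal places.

Of 33 sites, 3 differences are transitions and 2 are transversions, so P = 3/33 ≈ 0.090909 and Q = 2/33 ≈ 0.060606.
Under the Kimura two-parameter model, d = −½ ln(1 − 2P − Q) − ¼ ln(1 − 2Q).
1 − 2P − Q = 0.757576, giving −½ ln(0.757576) = 0.138816.
1 − 2Q = 0.878788, giving −¼ ln(0.878788) = 0.032303.
d = 0.138816 + 0.032303 = 0.171119.

0.171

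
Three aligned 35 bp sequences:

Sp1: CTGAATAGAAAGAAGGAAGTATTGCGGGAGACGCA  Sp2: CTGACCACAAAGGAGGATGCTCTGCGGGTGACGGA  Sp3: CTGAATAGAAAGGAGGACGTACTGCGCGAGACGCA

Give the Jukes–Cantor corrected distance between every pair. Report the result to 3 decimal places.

Sp1–Sp2: 10/35 sites differ → p ≈ 0.285714, d = −0.75 ln(1 − 0.380952) = 0.359679 ≈ 0.360.
Sp1–Sp3: 4/35 sites differ → p ≈ 0.114286, d = −0.75 ln(1 − 0.152381) = 0.123993 ≈ 0.124.
Sp2–Sp3: 9/35 sites differ → p ≈ 0.257143, d = −0.75 ln(1 − 0.342857) = 0.314890 ≈ 0.315.

d(Sp1,Sp2) = 0.360, d(Sp1,Sp3) = 0.124, d(Sp2,Sp3) = 0.315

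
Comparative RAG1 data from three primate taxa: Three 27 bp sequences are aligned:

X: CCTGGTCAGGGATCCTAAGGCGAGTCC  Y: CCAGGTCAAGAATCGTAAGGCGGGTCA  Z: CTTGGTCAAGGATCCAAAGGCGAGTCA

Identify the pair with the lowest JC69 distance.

X–Y: 6/27 differ, p = 0.222, d = 0.264.
X–Z: 4/27 differ, p = 0.148, d = 0.165.
Y–Z: 6/27 differ, p = 0.222, d = 0.264.
The smallest distance is between X and Z.

X and Z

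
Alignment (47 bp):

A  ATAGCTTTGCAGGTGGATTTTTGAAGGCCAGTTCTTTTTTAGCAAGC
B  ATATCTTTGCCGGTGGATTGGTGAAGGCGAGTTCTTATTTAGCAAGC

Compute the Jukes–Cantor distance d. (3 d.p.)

0.140

The sequences differ at 6 of 47 sites (4, 11, 20, 21, 29, 37), so p = 6/47 ≈ 0.12766.
d = −(3/4) ln(1 − 4p/3) = −0.75 ln(1 − 0.170213) = −0.75 ln(0.829787)
  = −0.75 × (-0.186586) = 0.139940 substitutions/site.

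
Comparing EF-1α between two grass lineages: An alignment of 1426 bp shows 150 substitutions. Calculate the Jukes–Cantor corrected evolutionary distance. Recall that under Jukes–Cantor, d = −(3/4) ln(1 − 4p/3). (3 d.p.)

0.113

p = 150/1426 ≈ 0.105189.
d = −(3/4) ln(1 − 4p/3) = −0.75 ln(1 − 0.140252) = −0.75 ln(0.859748)
  = −0.75 × (-0.151116) = 0.113337 substitutions/site.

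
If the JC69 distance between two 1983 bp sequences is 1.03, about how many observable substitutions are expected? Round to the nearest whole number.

Invert JC69: p = (3/4)(1 − e^(−4d/3)) = 0.75 × (1 − e^(-1.373333)) = 0.75 × (1 − 0.253261) = 0.560054.
Expected differing sites = pL ≈ 0.560054 × 1983 = 1110.587082 ≈ 1111.

1111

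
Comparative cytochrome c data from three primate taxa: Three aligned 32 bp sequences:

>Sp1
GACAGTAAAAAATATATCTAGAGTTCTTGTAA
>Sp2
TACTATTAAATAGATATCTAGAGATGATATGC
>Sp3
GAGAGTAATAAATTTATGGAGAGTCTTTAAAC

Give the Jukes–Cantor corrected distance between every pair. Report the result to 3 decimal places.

d(Sp1,Sp2) = 0.520, d(Sp1,Sp3) = 0.404, d(Sp2,Sp3) = 0.924

Sp1–Sp2: 12/32 sites differ → p = 0.375, d = −0.75 ln(1 − 0.5) = 0.519860 ≈ 0.520.
Sp1–Sp3: 10/32 sites differ → p = 0.3125, d = −0.75 ln(1 − 0.416667) = 0.404248 ≈ 0.404.
Sp2–Sp3: 17/32 sites differ → p = 0.53125, d = −0.75 ln(1 − 0.708333) = 0.924107 ≈ 0.924.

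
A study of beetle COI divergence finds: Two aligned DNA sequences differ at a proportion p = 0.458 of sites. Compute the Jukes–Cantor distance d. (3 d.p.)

0.707

d = −(3/4) ln(1 − 4p/3) = −0.75 ln(1 − 0.610667) = −0.75 ln(0.389333)
  = −0.75 × (-0.943320) = 0.707490 substitutions/site.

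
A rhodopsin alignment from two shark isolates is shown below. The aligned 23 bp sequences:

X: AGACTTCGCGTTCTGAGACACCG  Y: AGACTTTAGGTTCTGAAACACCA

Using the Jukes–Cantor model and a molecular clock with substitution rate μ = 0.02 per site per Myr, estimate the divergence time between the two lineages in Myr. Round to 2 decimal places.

6.42

The sequences differ at 5 of 23 sites (7, 8, 9, 17, 23), so p = 5/23 ≈ 0.217391.
d = −(3/4) ln(1 − 4p/3) = −0.75 ln(1 − 0.289855) = −0.75 ln(0.710145)
  = −0.75 × (-0.342286) = 0.256715 substitutions/site.
Under a molecular clock d = 2μt, so t = d/(2μ) = 0.256715 / (2 × 0.02) = 6.42 Myr.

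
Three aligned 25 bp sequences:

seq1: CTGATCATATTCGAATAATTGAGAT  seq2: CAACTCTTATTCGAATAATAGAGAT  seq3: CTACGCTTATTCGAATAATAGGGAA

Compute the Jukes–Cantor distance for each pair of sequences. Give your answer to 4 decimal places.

seq1–seq2: 5/25 sites differ → p = 0.2, d = −0.75 ln(1 − 0.266667) = 0.232617 ≈ 0.2326.
seq1–seq3: 7/25 sites differ → p = 0.28, d = −0.75 ln(1 − 0.373333) = 0.350505 ≈ 0.3505.
seq2–seq3: 4/25 sites differ → p = 0.16, d = −0.75 ln(1 − 0.213333) = 0.179963 ≈ 0.1800.

d(seq1,seq2) = 0.2326, d(seq1,seq3) = 0.3505, d(seq2,seq3) = 0.1800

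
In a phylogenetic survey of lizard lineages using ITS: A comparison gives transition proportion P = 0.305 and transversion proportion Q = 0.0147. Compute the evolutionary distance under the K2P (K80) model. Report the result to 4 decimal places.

0.4975

Under the Kimura two-parameter model, d = −½ ln(1 − 2P − Q) − ¼ ln(1 − 2Q).
1 − 2P − Q = 0.3753, giving −½ ln(0.3753) = 0.490015.
1 − 2Q = 0.9706, giving −¼ ln(0.9706) = 0.007460.
d = 0.490015 + 0.007460 = 0.497475.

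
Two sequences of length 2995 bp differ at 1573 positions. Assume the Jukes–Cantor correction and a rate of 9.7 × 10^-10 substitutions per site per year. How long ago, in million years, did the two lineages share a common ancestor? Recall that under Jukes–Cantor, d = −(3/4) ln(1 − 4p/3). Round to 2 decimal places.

465.81

p = 1573/2995 ≈ 0.525209.
d = −(3/4) ln(1 − 4p/3) = −0.75 ln(1 − 0.700279) = −0.75 ln(0.299721)
  = −0.75 × (-1.204903) = 0.903677 substitutions/site.
Under a molecular clock d = 2μt, so t = d/(2μ) = 0.903677 / (2 × 9.7 × 10^-10) = 465.81 million years.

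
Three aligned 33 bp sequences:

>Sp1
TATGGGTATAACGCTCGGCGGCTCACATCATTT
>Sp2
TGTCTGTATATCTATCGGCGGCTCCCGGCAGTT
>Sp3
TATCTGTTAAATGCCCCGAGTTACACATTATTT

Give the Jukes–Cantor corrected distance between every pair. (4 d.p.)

Sp1–Sp2: 10/33 sites differ → p ≈ 0.30303, d = −0.75 ln(1 − 0.40404) = 0.388186 ≈ 0.3882.
Sp1–Sp3: 12/33 sites differ → p ≈ 0.363636, d = −0.75 ln(1 − 0.484848) = 0.497470 ≈ 0.4975.
Sp2–Sp3: 18/33 sites differ → p ≈ 0.545455, d = −0.75 ln(1 − 0.727273) = 0.974463 ≈ 0.9745.

d(Sp1,Sp2) = 0.3882, d(Sp1,Sp3) = 0.4975, d(Sp2,Sp3) = 0.9745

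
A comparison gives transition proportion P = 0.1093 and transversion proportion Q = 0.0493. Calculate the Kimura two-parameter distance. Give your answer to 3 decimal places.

0.182

Under the Kimura two-parameter model, d = −½ ln(1 − 2P − Q) − ¼ ln(1 − 2Q).
1 − 2P − Q = 0.7321, giving −½ ln(0.7321) = 0.155919.
1 − 2Q = 0.9014, giving −¼ ln(0.9014) = 0.025952.
d = 0.155919 + 0.025952 = 0.181871.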